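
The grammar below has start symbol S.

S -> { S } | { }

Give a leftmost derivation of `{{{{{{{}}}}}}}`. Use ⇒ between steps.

S⇒{S}⇒{{S}}⇒{{{S}}}⇒{{{{S}}}}⇒{{{{{S}}}}}⇒{{{{{{S}}}}}}⇒{{{{{{{}}}}}}}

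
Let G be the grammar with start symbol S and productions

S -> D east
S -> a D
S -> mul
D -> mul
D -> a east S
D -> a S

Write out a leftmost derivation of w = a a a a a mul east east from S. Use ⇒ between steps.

S ⇒ a D ⇒ a a S ⇒ a a D east ⇒ a a a S east ⇒ a a a D east east ⇒ a a a a S east east ⇒ a a a a a D east east ⇒ a a a a a mul east east

S ⇒ a D   [S -> a D]
a D ⇒ a a S   [D -> a S]
a a S ⇒ a a D east   [S -> D east]
a a D east ⇒ a a a S east   [D -> a S]
a a a S east ⇒ a a a D east east   [S -> D east]
a a a D east east ⇒ a a a a S east east   [D -> a S]
a a a a S east east ⇒ a a a a a D east east   [S -> a D]
a a a a a D east east ⇒ a a a a a mul east east   [D -> mul]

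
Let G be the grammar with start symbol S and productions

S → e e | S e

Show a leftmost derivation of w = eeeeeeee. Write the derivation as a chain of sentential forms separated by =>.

S=>Se=>See=>Seee=>Seeee=>Seeeee=>Seeeeee=>eeeeeeee

S => Se   [S → S e]
Se => See   [S → S e]
See => Seee   [S → S e]
Seee => Seeee   [S → S e]
Seeee => Seeeee   [S → S e]
Seeeee => Seeeeee   [S → S e]
Seeeeee => eeeeeeee   [S → e e]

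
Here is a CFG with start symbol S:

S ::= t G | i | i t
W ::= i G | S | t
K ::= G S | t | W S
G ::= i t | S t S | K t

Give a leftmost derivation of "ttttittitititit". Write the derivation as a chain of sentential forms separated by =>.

S => tG   [S ::= t G]
tG => tKt   [G ::= K t]
tKt => tGSt   [K ::= G S]
tGSt => tStSSt   [G ::= S t S]
tStSSt => ttGtSSt   [S ::= t G]
ttGtSSt => ttStStSSt   [G ::= S t S]
ttStStSSt => tttGtStSSt   [S ::= t G]
tttGtStSSt => tttStStStSSt   [G ::= S t S]
tttStStStSSt => ttttGtStStSSt   [S ::= t G]
ttttGtStStSSt => ttttittStStSSt   [G ::= i t]
ttttittStStSSt => ttttittitStSSt   [S ::= i]
ttttittitStSSt => ttttittititSSt   [S ::= i]
ttttittititSSt => ttttittitititSt   [S ::= i t]
ttttittitititSt => ttttittitititit   [S ::= i]

S=>tG=>tKt=>tGSt=>tStSSt=>ttGtSSt=>ttStStSSt=>tttGtStSSt=>tttStStStSSt=>ttttGtStStSSt=>ttttittStStSSt=>ttttittitStSSt=>ttttittititSSt=>ttttittitititSt=>ttttittitititit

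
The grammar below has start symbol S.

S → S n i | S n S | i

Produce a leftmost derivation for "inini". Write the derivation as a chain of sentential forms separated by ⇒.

S⇒Sni⇒SnSni⇒inSni⇒inini

S ⇒ Sni   [S → S n i]
Sni ⇒ SnSni   [S → S n S]
SnSni ⇒ inSni   [S → i]
inSni ⇒ inini   [S → i]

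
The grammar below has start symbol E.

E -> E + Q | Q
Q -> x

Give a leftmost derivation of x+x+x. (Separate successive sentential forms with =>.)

E => E+Q => E+Q+Q => Q+Q+Q => x+Q+Q => x+x+Q => x+x+x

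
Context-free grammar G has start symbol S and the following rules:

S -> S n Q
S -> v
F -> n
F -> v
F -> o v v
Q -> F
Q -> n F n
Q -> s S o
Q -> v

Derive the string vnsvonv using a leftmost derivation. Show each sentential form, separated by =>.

S => SnQ => SnQnQ => vnQnQ => vnsSonQ => vnsvonQ => vnsvonv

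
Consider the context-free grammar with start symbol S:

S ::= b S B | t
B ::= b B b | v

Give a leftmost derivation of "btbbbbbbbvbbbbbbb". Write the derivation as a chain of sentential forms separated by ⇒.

S ⇒ bSB   [S ::= b S B]
bSB ⇒ btB   [S ::= t]
btB ⇒ btbBb   [B ::= b B b]
btbBb ⇒ btbbBbb   [B ::= b B b]
btbbBbb ⇒ btbbbBbbb   [B ::= b B b]
btbbbBbbb ⇒ btbbbbBbbbb   [B ::= b B b]
btbbbbBbbbb ⇒ btbbbbbBbbbbb   [B ::= b B b]
btbbbbbBbbbbb ⇒ btbbbbbbBbbbbbb   [B ::= b B b]
btbbbbbbBbbbbbb ⇒ btbbbbbbbBbbbbbbb   [B ::= b B b]
btbbbbbbbBbbbbbbb ⇒ btbbbbbbbvbbbbbbb   [B ::= v]

S ⇒ bSB ⇒ btB ⇒ btbBb ⇒ btbbBbb ⇒ btbbbBbbb ⇒ btbbbbBbbbb ⇒ btbbbbbBbbbbb ⇒ btbbbbbbBbbbbbb ⇒ btbbbbbbbBbbbbbbb ⇒ btbbbbbbbvbbbbbbb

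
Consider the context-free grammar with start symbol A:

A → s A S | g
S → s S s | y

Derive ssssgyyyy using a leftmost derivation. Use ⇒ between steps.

A ⇒ sAS   [A → s A S]
sAS ⇒ ssASS   [A → s A S]
ssASS ⇒ sssASSS   [A → s A S]
sssASSS ⇒ ssssASSSS   [A → s A S]
ssssASSSS ⇒ ssssgSSSS   [A → g]
ssssgSSSS ⇒ ssssgySSS   [S → y]
ssssgySSS ⇒ ssssgyySS   [S → y]
ssssgyySS ⇒ ssssgyyyS   [S → y]
ssssgyyyS ⇒ ssssgyyyy   [S → y]

A⇒sAS⇒ssASS⇒sssASSS⇒ssssASSSS⇒ssssgSSSS⇒ssssgySSS⇒ssssgyySS⇒ssssgyyyS⇒ssssgyyyy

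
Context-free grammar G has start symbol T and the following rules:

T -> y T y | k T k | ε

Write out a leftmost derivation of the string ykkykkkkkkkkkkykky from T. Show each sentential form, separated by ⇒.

T ⇒ yTy ⇒ ykTky ⇒ ykkTkky ⇒ ykkyTykky ⇒ ykkykTkykky ⇒ ykkykkTkkykky ⇒ ykkykkkTkkkykky ⇒ ykkykkkkTkkkkykky ⇒ ykkykkkkkTkkkkkykky ⇒ ykkykkkkkkkkkkykky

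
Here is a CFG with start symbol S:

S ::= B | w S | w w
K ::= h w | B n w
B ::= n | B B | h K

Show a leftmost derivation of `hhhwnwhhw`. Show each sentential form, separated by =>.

S => B   [S ::= B]
B => BB   [B ::= B B]
BB => hKB   [B ::= h K]
hKB => hBnwB   [K ::= B n w]
hBnwB => hhKnwB   [B ::= h K]
hhKnwB => hhhwnwB   [K ::= h w]
hhhwnwB => hhhwnwhK   [B ::= h K]
hhhwnwhK => hhhwnwhhw   [K ::= h w]

S => B => BB => hKB => hBnwB => hhKnwB => hhhwnwB => hhhwnwhK => hhhwnwhhw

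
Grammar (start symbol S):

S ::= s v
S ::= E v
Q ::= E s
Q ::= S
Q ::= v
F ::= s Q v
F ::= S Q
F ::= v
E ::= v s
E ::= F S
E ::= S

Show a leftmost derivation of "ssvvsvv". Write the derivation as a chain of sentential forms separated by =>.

S => Ev => FSv => sQvSv => sSvSv => ssvvSv => ssvvsvv

S => Ev   [S ::= E v]
Ev => FSv   [E ::= F S]
FSv => sQvSv   [F ::= s Q v]
sQvSv => sSvSv   [Q ::= S]
sSvSv => ssvvSv   [S ::= s v]
ssvvSv => ssvvsvv   [S ::= s v]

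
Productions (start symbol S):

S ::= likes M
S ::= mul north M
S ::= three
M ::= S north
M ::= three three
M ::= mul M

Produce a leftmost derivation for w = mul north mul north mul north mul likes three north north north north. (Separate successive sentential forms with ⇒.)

S ⇒ mul north M ⇒ mul north S north ⇒ mul north mul north M north ⇒ mul north mul north S north north ⇒ mul north mul north mul north M north north ⇒ mul north mul north mul north mul M north north ⇒ mul north mul north mul north mul S north north north ⇒ mul north mul north mul north mul likes M north north north ⇒ mul north mul north mul north mul likes S north north north north ⇒ mul north mul north mul north mul likes three north north north north

S ⇒ mul north M   [S ::= mul north M]
mul north M ⇒ mul north S north   [M ::= S north]
mul north S north ⇒ mul north mul north M north   [S ::= mul north M]
mul north mul north M north ⇒ mul north mul north S north north   [M ::= S north]
mul north mul north S north north ⇒ mul north mul north mul north M north north   [S ::= mul north M]
mul north mul north mul north M north north ⇒ mul north mul north mul north mul M north north   [M ::= mul M]
mul north mul north mul north mul M north north ⇒ mul north mul north mul north mul S north north north   [M ::= S north]
mul north mul north mul north mul S north north north ⇒ mul north mul north mul north mul likes M north north north   [S ::= likes M]
mul north mul north mul north mul likes M north north north ⇒ mul north mul north mul north mul likes S north north north north   [M ::= S north]
mul north mul north mul north mul likes S north north north north ⇒ mul north mul north mul north mul likes three north north north north   [S ::= three]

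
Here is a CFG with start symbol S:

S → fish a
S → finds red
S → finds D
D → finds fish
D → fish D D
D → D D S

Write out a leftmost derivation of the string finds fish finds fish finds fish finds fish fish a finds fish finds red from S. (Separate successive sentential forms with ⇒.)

S ⇒ finds D   [S → finds D]
finds D ⇒ finds D D S   [D → D D S]
finds D D S ⇒ finds D D S D S   [D → D D S]
finds D D S D S ⇒ finds fish D D D S D S   [D → fish D D]
finds fish D D D S D S ⇒ finds fish finds fish D D S D S   [D → finds fish]
finds fish finds fish D D S D S ⇒ finds fish finds fish finds fish D S D S   [D → finds fish]
finds fish finds fish finds fish D S D S ⇒ finds fish finds fish finds fish finds fish S D S   [D → finds fish]
finds fish finds fish finds fish finds fish S D S ⇒ finds fish finds fish finds fish finds fish fish a D S   [S → fish a]
finds fish finds fish finds fish finds fish fish a D S ⇒ finds fish finds fish finds fish finds fish fish a finds fish S   [D → finds fish]
finds fish finds fish finds fish finds fish fish a finds fish S ⇒ finds fish finds fish finds fish finds fish fish a finds fish finds red   [S → finds red]

S ⇒ finds D ⇒ finds D D S ⇒ finds D D S D S ⇒ finds fish D D D S D S ⇒ finds fish finds fish D D S D S ⇒ finds fish finds fish finds fish D S D S ⇒ finds fish finds fish finds fish finds fish S D S ⇒ finds fish finds fish finds fish finds fish fish a D S ⇒ finds fish finds fish finds fish finds fish fish a finds fish S ⇒ finds fish finds fish finds fish finds fish fish a finds fish finds red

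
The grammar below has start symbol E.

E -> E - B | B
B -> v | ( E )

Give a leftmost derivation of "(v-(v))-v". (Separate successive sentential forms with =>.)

E => E-B => B-B => (E)-B => (E-B)-B => (B-B)-B => (v-B)-B => (v-(E))-B => (v-(B))-B => (v-(v))-B => (v-(v))-v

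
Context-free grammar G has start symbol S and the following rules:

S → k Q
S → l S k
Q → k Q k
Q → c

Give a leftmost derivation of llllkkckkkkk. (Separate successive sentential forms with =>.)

S => lSk   [S → l S k]
lSk => llSkk   [S → l S k]
llSkk => lllSkkk   [S → l S k]
lllSkkk => llllSkkkk   [S → l S k]
llllSkkkk => llllkQkkkk   [S → k Q]
llllkQkkkk => llllkkQkkkkk   [Q → k Q k]
llllkkQkkkkk => llllkkckkkkk   [Q → c]

S => lSk => llSkk => lllSkkk => llllSkkkk => llllkQkkkk => llllkkQkkkkk => llllkkckkkkk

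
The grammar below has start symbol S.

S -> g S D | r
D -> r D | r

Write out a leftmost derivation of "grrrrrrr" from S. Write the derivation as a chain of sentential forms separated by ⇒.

S ⇒ gSD ⇒ grD ⇒ grrD ⇒ grrrD ⇒ grrrrD ⇒ grrrrrD ⇒ grrrrrrD ⇒ grrrrrrr

S ⇒ gSD   [S -> g S D]
gSD ⇒ grD   [S -> r]
grD ⇒ grrD   [D -> r D]
grrD ⇒ grrrD   [D -> r D]
grrrD ⇒ grrrrD   [D -> r D]
grrrrD ⇒ grrrrrD   [D -> r D]
grrrrrD ⇒ grrrrrrD   [D -> r D]
grrrrrrD ⇒ grrrrrrr   [D -> r]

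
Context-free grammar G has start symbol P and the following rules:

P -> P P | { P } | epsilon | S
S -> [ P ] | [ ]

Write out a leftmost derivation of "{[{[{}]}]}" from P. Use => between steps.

P=>{P}=>{S}=>{[P]}=>{[PP]}=>{[PPP]}=>{[{P}PP]}=>{[{PP}PP]}=>{[{SP}PP]}=>{[{[P]P}PP]}=>{[{[{P}]P}PP]}=>{[{[{}]P}PP]}=>{[{[{}]}PP]}=>{[{[{}]}P]}=>{[{[{}]}]}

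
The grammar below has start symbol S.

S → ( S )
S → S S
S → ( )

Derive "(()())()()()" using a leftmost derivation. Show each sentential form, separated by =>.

S => SS   [S → S S]
SS => SSS   [S → S S]
SSS => SSSS   [S → S S]
SSSS => (S)SSS   [S → ( S )]
(S)SSS => (SS)SSS   [S → S S]
(SS)SSS => (()S)SSS   [S → ( )]
(()S)SSS => (()())SSS   [S → ( )]
(()())SSS => (()())()SS   [S → ( )]
(()())()SS => (()())()()S   [S → ( )]
(()())()()S => (()())()()()   [S → ( )]

S=>SS=>SSS=>SSSS=>(S)SSS=>(SS)SSS=>(()S)SSS=>(()())SSS=>(()())()SS=>(()())()()S=>(()())()()()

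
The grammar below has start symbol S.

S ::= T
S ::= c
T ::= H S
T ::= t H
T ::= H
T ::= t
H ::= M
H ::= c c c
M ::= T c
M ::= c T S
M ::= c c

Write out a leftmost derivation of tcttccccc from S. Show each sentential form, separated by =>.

S=>T=>tH=>tM=>tTc=>tHSc=>tMSc=>tcTSSc=>tctSSc=>tctTSc=>tcttHSc=>tcttcccSc=>tcttccccc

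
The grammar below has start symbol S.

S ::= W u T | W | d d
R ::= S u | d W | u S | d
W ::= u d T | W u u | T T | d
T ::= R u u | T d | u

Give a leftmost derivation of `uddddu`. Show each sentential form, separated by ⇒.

S ⇒ W ⇒ TT ⇒ TdT ⇒ TddT ⇒ TdddT ⇒ TddddT ⇒ uddddT ⇒ uddddu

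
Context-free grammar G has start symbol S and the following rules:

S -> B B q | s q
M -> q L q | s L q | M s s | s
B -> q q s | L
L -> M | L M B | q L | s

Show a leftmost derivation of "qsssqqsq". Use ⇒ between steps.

S ⇒ BBq ⇒ LBq ⇒ qLBq ⇒ qsBq ⇒ qsLq ⇒ qsLMBq ⇒ qssMBq ⇒ qsssBq ⇒ qsssqqsq

S ⇒ BBq   [S -> B B q]
BBq ⇒ LBq   [B -> L]
LBq ⇒ qLBq   [L -> q L]
qLBq ⇒ qsBq   [L -> s]
qsBq ⇒ qsLq   [B -> L]
qsLq ⇒ qsLMBq   [L -> L M B]
qsLMBq ⇒ qssMBq   [L -> s]
qssMBq ⇒ qsssBq   [M -> s]
qsssBq ⇒ qsssqqsq   [B -> q q s]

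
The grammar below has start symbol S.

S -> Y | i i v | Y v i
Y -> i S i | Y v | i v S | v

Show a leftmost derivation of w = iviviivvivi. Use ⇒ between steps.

S ⇒ Yvi ⇒ ivSvi ⇒ ivYvivi ⇒ ivivSvivi ⇒ iviviivvivi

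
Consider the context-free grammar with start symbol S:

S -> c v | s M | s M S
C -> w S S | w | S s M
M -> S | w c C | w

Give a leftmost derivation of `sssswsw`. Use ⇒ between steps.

S⇒sM⇒sS⇒ssMS⇒ssSS⇒sssMS⇒sssSS⇒ssssMS⇒sssswS⇒sssswsM⇒sssswsw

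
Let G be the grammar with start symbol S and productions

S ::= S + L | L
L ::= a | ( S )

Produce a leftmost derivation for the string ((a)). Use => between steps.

S => L   [S ::= L]
L => (S)   [L ::= ( S )]
(S) => (L)   [S ::= L]
(L) => ((S))   [L ::= ( S )]
((S)) => ((L))   [S ::= L]
((L)) => ((a))   [L ::= a]

S => L => (S) => (L) => ((S)) => ((L)) => ((a))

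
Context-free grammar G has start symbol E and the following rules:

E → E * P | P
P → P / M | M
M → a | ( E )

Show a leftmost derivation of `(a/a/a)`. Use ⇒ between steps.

E ⇒ P ⇒ M ⇒ (E) ⇒ (P) ⇒ (P/M) ⇒ (P/M/M) ⇒ (M/M/M) ⇒ (a/M/M) ⇒ (a/a/M) ⇒ (a/a/a)

E ⇒ P   [E → P]
P ⇒ M   [P → M]
M ⇒ (E)   [M → ( E )]
(E) ⇒ (P)   [E → P]
(P) ⇒ (P/M)   [P → P / M]
(P/M) ⇒ (P/M/M)   [P → P / M]
(P/M/M) ⇒ (M/M/M)   [P → M]
(M/M/M) ⇒ (a/M/M)   [M → a]
(a/M/M) ⇒ (a/a/M)   [M → a]
(a/a/M) ⇒ (a/a/a)   [M → a]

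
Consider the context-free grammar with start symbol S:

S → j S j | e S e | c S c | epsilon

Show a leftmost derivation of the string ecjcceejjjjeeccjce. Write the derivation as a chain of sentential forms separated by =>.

S => eSe   [S → e S e]
eSe => ecSce   [S → c S c]
ecSce => ecjSjce   [S → j S j]
ecjSjce => ecjcScjce   [S → c S c]
ecjcScjce => ecjccSccjce   [S → c S c]
ecjccSccjce => ecjcceSeccjce   [S → e S e]
ecjcceSeccjce => ecjcceeSeeccjce   [S → e S e]
ecjcceeSeeccjce => ecjcceejSjeeccjce   [S → j S j]
ecjcceejSjeeccjce => ecjcceejjSjjeeccjce   [S → j S j]
ecjcceejjSjjeeccjce => ecjcceejjjjeeccjce   [S → epsilon]

S => eSe => ecSce => ecjSjce => ecjcScjce => ecjccSccjce => ecjcceSeccjce => ecjcceeSeeccjce => ecjcceejSjeeccjce => ecjcceejjSjjeeccjce => ecjcceejjjjeeccjce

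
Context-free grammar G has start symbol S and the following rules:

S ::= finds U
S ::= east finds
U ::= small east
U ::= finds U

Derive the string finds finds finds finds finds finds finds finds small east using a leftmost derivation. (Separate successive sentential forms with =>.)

S => finds U => finds finds U => finds finds finds U => finds finds finds finds U => finds finds finds finds finds U => finds finds finds finds finds finds U => finds finds finds finds finds finds finds U => finds finds finds finds finds finds finds finds U => finds finds finds finds finds finds finds finds small east

S => finds U   [S ::= finds U]
finds U => finds finds U   [U ::= finds U]
finds finds U => finds finds finds U   [U ::= finds U]
finds finds finds U => finds finds finds finds U   [U ::= finds U]
finds finds finds finds U => finds finds finds finds finds U   [U ::= finds U]
finds finds finds finds finds U => finds finds finds finds finds finds U   [U ::= finds U]
finds finds finds finds finds finds U => finds finds finds finds finds finds finds U   [U ::= finds U]
finds finds finds finds finds finds finds U => finds finds finds finds finds finds finds finds U   [U ::= finds U]
finds finds finds finds finds finds finds finds U => finds finds finds finds finds finds finds finds small east   [U ::= small east]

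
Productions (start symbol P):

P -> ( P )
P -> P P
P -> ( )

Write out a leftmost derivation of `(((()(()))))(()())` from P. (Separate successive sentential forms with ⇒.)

P ⇒ PP   [P -> P P]
PP ⇒ (P)P   [P -> ( P )]
(P)P ⇒ ((P))P   [P -> ( P )]
((P))P ⇒ (((P)))P   [P -> ( P )]
(((P)))P ⇒ (((PP)))P   [P -> P P]
(((PP)))P ⇒ (((()P)))P   [P -> ( )]
(((()P)))P ⇒ (((()(P))))P   [P -> ( P )]
(((()(P))))P ⇒ (((()(()))))P   [P -> ( )]
(((()(()))))P ⇒ (((()(()))))(P)   [P -> ( P )]
(((()(()))))(P) ⇒ (((()(()))))(PP)   [P -> P P]
(((()(()))))(PP) ⇒ (((()(()))))(()P)   [P -> ( )]
(((()(()))))(()P) ⇒ (((()(()))))(()())   [P -> ( )]

P⇒PP⇒(P)P⇒((P))P⇒(((P)))P⇒(((PP)))P⇒(((()P)))P⇒(((()(P))))P⇒(((()(()))))P⇒(((()(()))))(P)⇒(((()(()))))(PP)⇒(((()(()))))(()P)⇒(((()(()))))(()())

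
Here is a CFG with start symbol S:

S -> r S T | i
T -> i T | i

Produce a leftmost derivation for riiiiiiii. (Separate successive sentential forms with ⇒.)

S⇒rST⇒riT⇒riiT⇒riiiT⇒riiiiT⇒riiiiiT⇒riiiiiiT⇒riiiiiiiT⇒riiiiiiii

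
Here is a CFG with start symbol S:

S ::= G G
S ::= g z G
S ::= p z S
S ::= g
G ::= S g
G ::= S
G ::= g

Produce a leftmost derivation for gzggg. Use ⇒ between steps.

S ⇒ GG   [S ::= G G]
GG ⇒ SgG   [G ::= S g]
SgG ⇒ gzGgG   [S ::= g z G]
gzGgG ⇒ gzggG   [G ::= g]
gzggG ⇒ gzggg   [G ::= g]

S⇒GG⇒SgG⇒gzGgG⇒gzggG⇒gzggg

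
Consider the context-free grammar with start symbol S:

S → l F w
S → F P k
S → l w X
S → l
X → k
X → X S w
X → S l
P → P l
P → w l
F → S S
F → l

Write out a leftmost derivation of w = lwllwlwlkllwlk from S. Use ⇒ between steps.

S ⇒ FPk   [S → F P k]
FPk ⇒ SSPk   [F → S S]
SSPk ⇒ lwXSPk   [S → l w X]
lwXSPk ⇒ lwSlSPk   [X → S l]
lwSlSPk ⇒ lwFPklSPk   [S → F P k]
lwFPklSPk ⇒ lwSSPklSPk   [F → S S]
lwSSPklSPk ⇒ lwlFwSPklSPk   [S → l F w]
lwlFwSPklSPk ⇒ lwllwSPklSPk   [F → l]
lwllwSPklSPk ⇒ lwllwlPklSPk   [S → l]
lwllwlPklSPk ⇒ lwllwlwlklSPk   [P → w l]
lwllwlwlklSPk ⇒ lwllwlwlkllPk   [S → l]
lwllwlwlkllPk ⇒ lwllwlwlkllwlk   [P → w l]

S ⇒ FPk ⇒ SSPk ⇒ lwXSPk ⇒ lwSlSPk ⇒ lwFPklSPk ⇒ lwSSPklSPk ⇒ lwlFwSPklSPk ⇒ lwllwSPklSPk ⇒ lwllwlPklSPk ⇒ lwllwlwlklSPk ⇒ lwllwlwlkllPk ⇒ lwllwlwlkllwlk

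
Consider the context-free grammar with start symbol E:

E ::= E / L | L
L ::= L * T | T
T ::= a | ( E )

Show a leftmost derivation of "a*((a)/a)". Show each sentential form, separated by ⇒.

E ⇒ L ⇒ L*T ⇒ T*T ⇒ a*T ⇒ a*(E) ⇒ a*(E/L) ⇒ a*(L/L) ⇒ a*(T/L) ⇒ a*((E)/L) ⇒ a*((L)/L) ⇒ a*((T)/L) ⇒ a*((a)/L) ⇒ a*((a)/T) ⇒ a*((a)/a)

E ⇒ L   [E ::= L]
L ⇒ L*T   [L ::= L * T]
L*T ⇒ T*T   [L ::= T]
T*T ⇒ a*T   [T ::= a]
a*T ⇒ a*(E)   [T ::= ( E )]
a*(E) ⇒ a*(E/L)   [E ::= E / L]
a*(E/L) ⇒ a*(L/L)   [E ::= L]
a*(L/L) ⇒ a*(T/L)   [L ::= T]
a*(T/L) ⇒ a*((E)/L)   [T ::= ( E )]
a*((E)/L) ⇒ a*((L)/L)   [E ::= L]
a*((L)/L) ⇒ a*((T)/L)   [L ::= T]
a*((T)/L) ⇒ a*((a)/L)   [T ::= a]
a*((a)/L) ⇒ a*((a)/T)   [L ::= T]
a*((a)/T) ⇒ a*((a)/a)   [T ::= a]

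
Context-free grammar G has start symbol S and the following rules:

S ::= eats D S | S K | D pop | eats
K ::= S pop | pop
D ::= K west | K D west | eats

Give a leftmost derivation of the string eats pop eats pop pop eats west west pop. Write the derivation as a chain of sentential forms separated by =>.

S => D pop => K D west pop => S pop D west pop => eats pop D west pop => eats pop K D west west pop => eats pop S pop D west west pop => eats pop D pop pop D west west pop => eats pop eats pop pop D west west pop => eats pop eats pop pop eats west west pop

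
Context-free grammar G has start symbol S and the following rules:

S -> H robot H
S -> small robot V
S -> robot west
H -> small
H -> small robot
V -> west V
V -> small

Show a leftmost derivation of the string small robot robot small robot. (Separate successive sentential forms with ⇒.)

S ⇒ H robot H   [S -> H robot H]
H robot H ⇒ small robot robot H   [H -> small robot]
small robot robot H ⇒ small robot robot small robot   [H -> small robot]

S ⇒ H robot H ⇒ small robot robot H ⇒ small robot robot small robot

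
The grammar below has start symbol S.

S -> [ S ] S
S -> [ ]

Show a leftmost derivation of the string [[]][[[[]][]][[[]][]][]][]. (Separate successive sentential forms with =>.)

S => [S]S => [[]]S => [[]][S]S => [[]][[S]S]S => [[]][[[S]S]S]S => [[]][[[[]]S]S]S => [[]][[[[]][]]S]S => [[]][[[[]][]][S]S]S => [[]][[[[]][]][[S]S]S]S => [[]][[[[]][]][[[]]S]S]S => [[]][[[[]][]][[[]][]]S]S => [[]][[[[]][]][[[]][]][]]S => [[]][[[[]][]][[[]][]][]][]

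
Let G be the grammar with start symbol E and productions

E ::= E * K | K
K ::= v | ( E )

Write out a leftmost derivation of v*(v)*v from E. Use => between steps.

E => E*K   [E ::= E * K]
E*K => E*K*K   [E ::= E * K]
E*K*K => K*K*K   [E ::= K]
K*K*K => v*K*K   [K ::= v]
v*K*K => v*(E)*K   [K ::= ( E )]
v*(E)*K => v*(K)*K   [E ::= K]
v*(K)*K => v*(v)*K   [K ::= v]
v*(v)*K => v*(v)*v   [K ::= v]

E=>E*K=>E*K*K=>K*K*K=>v*K*K=>v*(E)*K=>v*(K)*K=>v*(v)*K=>v*(v)*v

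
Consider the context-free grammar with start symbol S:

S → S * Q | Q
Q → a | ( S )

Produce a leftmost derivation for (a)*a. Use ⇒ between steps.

S ⇒ S*Q ⇒ Q*Q ⇒ (S)*Q ⇒ (Q)*Q ⇒ (a)*Q ⇒ (a)*a

S ⇒ S*Q   [S → S * Q]
S*Q ⇒ Q*Q   [S → Q]
Q*Q ⇒ (S)*Q   [Q → ( S )]
(S)*Q ⇒ (Q)*Q   [S → Q]
(Q)*Q ⇒ (a)*Q   [Q → a]
(a)*Q ⇒ (a)*a   [Q → a]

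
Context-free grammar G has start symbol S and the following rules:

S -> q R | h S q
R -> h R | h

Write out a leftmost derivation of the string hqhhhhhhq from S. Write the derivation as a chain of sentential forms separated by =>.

S => hSq => hqRq => hqhRq => hqhhRq => hqhhhRq => hqhhhhRq => hqhhhhhRq => hqhhhhhhq

S => hSq   [S -> h S q]
hSq => hqRq   [S -> q R]
hqRq => hqhRq   [R -> h R]
hqhRq => hqhhRq   [R -> h R]
hqhhRq => hqhhhRq   [R -> h R]
hqhhhRq => hqhhhhRq   [R -> h R]
hqhhhhRq => hqhhhhhRq   [R -> h R]
hqhhhhhRq => hqhhhhhhq   [R -> h]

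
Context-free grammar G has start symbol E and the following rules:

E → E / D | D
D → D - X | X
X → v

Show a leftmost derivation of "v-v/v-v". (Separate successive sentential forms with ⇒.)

E ⇒ E/D   [E → E / D]
E/D ⇒ D/D   [E → D]
D/D ⇒ D-X/D   [D → D - X]
D-X/D ⇒ X-X/D   [D → X]
X-X/D ⇒ v-X/D   [X → v]
v-X/D ⇒ v-v/D   [X → v]
v-v/D ⇒ v-v/D-X   [D → D - X]
v-v/D-X ⇒ v-v/X-X   [D → X]
v-v/X-X ⇒ v-v/v-X   [X → v]
v-v/v-X ⇒ v-v/v-v   [X → v]

E⇒E/D⇒D/D⇒D-X/D⇒X-X/D⇒v-X/D⇒v-v/D⇒v-v/D-X⇒v-v/X-X⇒v-v/v-X⇒v-v/v-v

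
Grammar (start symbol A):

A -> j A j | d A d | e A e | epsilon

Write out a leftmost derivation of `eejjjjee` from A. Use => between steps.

A=>eAe=>eeAee=>eejAjee=>eejjAjjee=>eejjjjee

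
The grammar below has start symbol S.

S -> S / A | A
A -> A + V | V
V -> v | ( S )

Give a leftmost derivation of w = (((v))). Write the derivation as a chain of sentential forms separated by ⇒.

S ⇒ A   [S -> A]
A ⇒ V   [A -> V]
V ⇒ (S)   [V -> ( S )]
(S) ⇒ (A)   [S -> A]
(A) ⇒ (V)   [A -> V]
(V) ⇒ ((S))   [V -> ( S )]
((S)) ⇒ ((A))   [S -> A]
((A)) ⇒ ((V))   [A -> V]
((V)) ⇒ (((S)))   [V -> ( S )]
(((S))) ⇒ (((A)))   [S -> A]
(((A))) ⇒ (((V)))   [A -> V]
(((V))) ⇒ (((v)))   [V -> v]

S ⇒ A ⇒ V ⇒ (S) ⇒ (A) ⇒ (V) ⇒ ((S)) ⇒ ((A)) ⇒ ((V)) ⇒ (((S))) ⇒ (((A))) ⇒ (((V))) ⇒ (((v)))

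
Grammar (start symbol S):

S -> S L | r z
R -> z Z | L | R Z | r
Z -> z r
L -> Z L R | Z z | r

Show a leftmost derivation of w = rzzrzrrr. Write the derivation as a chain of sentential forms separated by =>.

S => SL => SLL => SLLL => SLLLL => rzLLLL => rzZzLLL => rzzrzLLL => rzzrzrLL => rzzrzrrL => rzzrzrrr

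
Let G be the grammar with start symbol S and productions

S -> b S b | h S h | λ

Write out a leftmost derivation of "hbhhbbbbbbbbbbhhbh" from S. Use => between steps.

S => hSh => hbSbh => hbhShbh => hbhhShhbh => hbhhbSbhhbh => hbhhbbSbbhhbh => hbhhbbbSbbbhhbh => hbhhbbbbSbbbbhhbh => hbhhbbbbbSbbbbbhhbh => hbhhbbbbbbbbbbhhbh

S => hSh   [S -> h S h]
hSh => hbSbh   [S -> b S b]
hbSbh => hbhShbh   [S -> h S h]
hbhShbh => hbhhShhbh   [S -> h S h]
hbhhShhbh => hbhhbSbhhbh   [S -> b S b]
hbhhbSbhhbh => hbhhbbSbbhhbh   [S -> b S b]
hbhhbbSbbhhbh => hbhhbbbSbbbhhbh   [S -> b S b]
hbhhbbbSbbbhhbh => hbhhbbbbSbbbbhhbh   [S -> b S b]
hbhhbbbbSbbbbhhbh => hbhhbbbbbSbbbbbhhbh   [S -> b S b]
hbhhbbbbbSbbbbbhhbh => hbhhbbbbbbbbbbhhbh   [S -> λ]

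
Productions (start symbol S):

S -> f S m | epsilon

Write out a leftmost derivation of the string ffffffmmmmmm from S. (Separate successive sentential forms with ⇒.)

S ⇒ fSm ⇒ ffSmm ⇒ fffSmmm ⇒ ffffSmmmm ⇒ fffffSmmmmm ⇒ ffffffSmmmmmm ⇒ ffffffmmmmmm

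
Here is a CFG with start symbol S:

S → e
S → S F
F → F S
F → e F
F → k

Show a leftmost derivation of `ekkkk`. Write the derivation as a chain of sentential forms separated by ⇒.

S ⇒ SF ⇒ SFF ⇒ SFFF ⇒ SFFFF ⇒ eFFFF ⇒ ekFFF ⇒ ekkFF ⇒ ekkkF ⇒ ekkkk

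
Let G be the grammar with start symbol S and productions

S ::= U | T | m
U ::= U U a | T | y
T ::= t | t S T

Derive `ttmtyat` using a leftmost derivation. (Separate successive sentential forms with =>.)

S => T => tST => tUT => tUUaT => tTUaT => ttSTUaT => ttmTUaT => ttmtUaT => ttmtyaT => ttmtyat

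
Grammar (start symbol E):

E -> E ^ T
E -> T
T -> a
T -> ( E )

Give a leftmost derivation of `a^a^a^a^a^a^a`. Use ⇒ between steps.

E ⇒ E^T ⇒ E^T^T ⇒ E^T^T^T ⇒ E^T^T^T^T ⇒ E^T^T^T^T^T ⇒ E^T^T^T^T^T^T ⇒ T^T^T^T^T^T^T ⇒ a^T^T^T^T^T^T ⇒ a^a^T^T^T^T^T ⇒ a^a^a^T^T^T^T ⇒ a^a^a^a^T^T^T ⇒ a^a^a^a^a^T^T ⇒ a^a^a^a^a^a^T ⇒ a^a^a^a^a^a^a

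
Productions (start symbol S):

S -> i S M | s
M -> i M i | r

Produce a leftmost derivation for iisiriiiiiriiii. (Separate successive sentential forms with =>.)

S => iSM   [S -> i S M]
iSM => iiSMM   [S -> i S M]
iiSMM => iisMM   [S -> s]
iisMM => iisiMiM   [M -> i M i]
iisiMiM => iisiriM   [M -> r]
iisiriM => iisiriiMi   [M -> i M i]
iisiriiMi => iisiriiiMii   [M -> i M i]
iisiriiiMii => iisiriiiiMiii   [M -> i M i]
iisiriiiiMiii => iisiriiiiiMiiii   [M -> i M i]
iisiriiiiiMiiii => iisiriiiiiriiii   [M -> r]

S=>iSM=>iiSMM=>iisMM=>iisiMiM=>iisiriM=>iisiriiMi=>iisiriiiMii=>iisiriiiiMiii=>iisiriiiiiMiiii=>iisiriiiiiriiii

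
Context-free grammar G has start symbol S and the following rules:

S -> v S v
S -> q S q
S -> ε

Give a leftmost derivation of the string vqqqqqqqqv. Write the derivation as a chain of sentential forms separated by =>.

S => vSv => vqSqv => vqqSqqv => vqqqSqqqv => vqqqqSqqqqv => vqqqqqqqqv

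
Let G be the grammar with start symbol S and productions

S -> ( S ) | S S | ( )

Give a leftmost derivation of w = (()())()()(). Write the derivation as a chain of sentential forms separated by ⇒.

S⇒SS⇒SSS⇒SSSS⇒(S)SSS⇒(SS)SSS⇒(()S)SSS⇒(()())SSS⇒(()())()SS⇒(()())()()S⇒(()())()()()

S ⇒ SS   [S -> S S]
SS ⇒ SSS   [S -> S S]
SSS ⇒ SSSS   [S -> S S]
SSSS ⇒ (S)SSS   [S -> ( S )]
(S)SSS ⇒ (SS)SSS   [S -> S S]
(SS)SSS ⇒ (()S)SSS   [S -> ( )]
(()S)SSS ⇒ (()())SSS   [S -> ( )]
(()())SSS ⇒ (()())()SS   [S -> ( )]
(()())()SS ⇒ (()())()()S   [S -> ( )]
(()())()()S ⇒ (()())()()()   [S -> ( )]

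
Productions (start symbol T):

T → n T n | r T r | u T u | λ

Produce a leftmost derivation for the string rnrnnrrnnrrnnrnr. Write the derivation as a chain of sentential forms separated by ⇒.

T ⇒ rTr   [T → r T r]
rTr ⇒ rnTnr   [T → n T n]
rnTnr ⇒ rnrTrnr   [T → r T r]
rnrTrnr ⇒ rnrnTnrnr   [T → n T n]
rnrnTnrnr ⇒ rnrnnTnnrnr   [T → n T n]
rnrnnTnnrnr ⇒ rnrnnrTrnnrnr   [T → r T r]
rnrnnrTrnnrnr ⇒ rnrnnrrTrrnnrnr   [T → r T r]
rnrnnrrTrrnnrnr ⇒ rnrnnrrnTnrrnnrnr   [T → n T n]
rnrnnrrnTnrrnnrnr ⇒ rnrnnrrnnrrnnrnr   [T → λ]

T ⇒ rTr ⇒ rnTnr ⇒ rnrTrnr ⇒ rnrnTnrnr ⇒ rnrnnTnnrnr ⇒ rnrnnrTrnnrnr ⇒ rnrnnrrTrrnnrnr ⇒ rnrnnrrnTnrrnnrnr ⇒ rnrnnrrnnrrnnrnr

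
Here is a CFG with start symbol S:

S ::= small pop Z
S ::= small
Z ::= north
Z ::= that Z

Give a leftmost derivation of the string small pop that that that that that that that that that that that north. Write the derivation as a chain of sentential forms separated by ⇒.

S ⇒ small pop Z   [S ::= small pop Z]
small pop Z ⇒ small pop that Z   [Z ::= that Z]
small pop that Z ⇒ small pop that that Z   [Z ::= that Z]
small pop that that Z ⇒ small pop that that that Z   [Z ::= that Z]
small pop that that that Z ⇒ small pop that that that that Z   [Z ::= that Z]
small pop that that that that Z ⇒ small pop that that that that that Z   [Z ::= that Z]
small pop that that that that that Z ⇒ small pop that that that that that that Z   [Z ::= that Z]
small pop that that that that that that Z ⇒ small pop that that that that that that that Z   [Z ::= that Z]
small pop that that that that that that that Z ⇒ small pop that that that that that that that that Z   [Z ::= that Z]
small pop that that that that that that that that Z ⇒ small pop that that that that that that that that that Z   [Z ::= that Z]
small pop that that that that that that that that that Z ⇒ small pop that that that that that that that that that that Z   [Z ::= that Z]
small pop that that that that that that that that that that Z ⇒ small pop that that that that that that that that that that that Z   [Z ::= that Z]
small pop that that that that that that that that that that that Z ⇒ small pop that that that that that that that that that that that north   [Z ::= north]

S ⇒ small pop Z ⇒ small pop that Z ⇒ small pop that that Z ⇒ small pop that that that Z ⇒ small pop that that that that Z ⇒ small pop that that that that that Z ⇒ small pop that that that that that that Z ⇒ small pop that that that that that that that Z ⇒ small pop that that that that that that that that Z ⇒ small pop that that that that that that that that that Z ⇒ small pop that that that that that that that that that that Z ⇒ small pop that that that that that that that that that that that Z ⇒ small pop that that that that that that that that that that that north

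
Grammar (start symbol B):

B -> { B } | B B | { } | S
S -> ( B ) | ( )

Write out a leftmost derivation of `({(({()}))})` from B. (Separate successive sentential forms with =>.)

B => S => (B) => ({B}) => ({S}) => ({(B)}) => ({(S)}) => ({((B))}) => ({(({B}))}) => ({(({S}))}) => ({(({()}))})

B => S   [B -> S]
S => (B)   [S -> ( B )]
(B) => ({B})   [B -> { B }]
({B}) => ({S})   [B -> S]
({S}) => ({(B)})   [S -> ( B )]
({(B)}) => ({(S)})   [B -> S]
({(S)}) => ({((B))})   [S -> ( B )]
({((B))}) => ({(({B}))})   [B -> { B }]
({(({B}))}) => ({(({S}))})   [B -> S]
({(({S}))}) => ({(({()}))})   [S -> ( )]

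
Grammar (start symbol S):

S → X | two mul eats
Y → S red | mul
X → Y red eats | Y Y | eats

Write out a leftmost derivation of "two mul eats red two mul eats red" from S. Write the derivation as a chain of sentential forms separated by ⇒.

S ⇒ X ⇒ Y Y ⇒ S red Y ⇒ two mul eats red Y ⇒ two mul eats red S red ⇒ two mul eats red two mul eats red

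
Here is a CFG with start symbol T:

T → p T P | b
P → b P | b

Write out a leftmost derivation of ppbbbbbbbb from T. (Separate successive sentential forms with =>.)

T => pTP => ppTPP => ppbPP => ppbbPP => ppbbbPP => ppbbbbPP => ppbbbbbPP => ppbbbbbbPP => ppbbbbbbbP => ppbbbbbbbb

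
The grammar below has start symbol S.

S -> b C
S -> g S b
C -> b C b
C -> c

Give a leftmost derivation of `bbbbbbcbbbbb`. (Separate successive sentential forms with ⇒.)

S ⇒ bC   [S -> b C]
bC ⇒ bbCb   [C -> b C b]
bbCb ⇒ bbbCbb   [C -> b C b]
bbbCbb ⇒ bbbbCbbb   [C -> b C b]
bbbbCbbb ⇒ bbbbbCbbbb   [C -> b C b]
bbbbbCbbbb ⇒ bbbbbbCbbbbb   [C -> b C b]
bbbbbbCbbbbb ⇒ bbbbbbcbbbbb   [C -> c]

S ⇒ bC ⇒ bbCb ⇒ bbbCbb ⇒ bbbbCbbb ⇒ bbbbbCbbbb ⇒ bbbbbbCbbbbb ⇒ bbbbbbcbbbbb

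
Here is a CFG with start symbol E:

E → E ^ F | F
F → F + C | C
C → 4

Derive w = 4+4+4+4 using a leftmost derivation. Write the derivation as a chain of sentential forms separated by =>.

E => F   [E → F]
F => F+C   [F → F + C]
F+C => F+C+C   [F → F + C]
F+C+C => F+C+C+C   [F → F + C]
F+C+C+C => C+C+C+C   [F → C]
C+C+C+C => 4+C+C+C   [C → 4]
4+C+C+C => 4+4+C+C   [C → 4]
4+4+C+C => 4+4+4+C   [C → 4]
4+4+4+C => 4+4+4+4   [C → 4]

E => F => F+C => F+C+C => F+C+C+C => C+C+C+C => 4+C+C+C => 4+4+C+C => 4+4+4+C => 4+4+4+4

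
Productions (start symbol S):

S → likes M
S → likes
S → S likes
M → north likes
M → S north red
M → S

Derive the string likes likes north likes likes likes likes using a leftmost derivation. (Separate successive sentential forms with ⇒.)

S ⇒ S likes   [S → S likes]
S likes ⇒ likes M likes   [S → likes M]
likes M likes ⇒ likes S likes   [M → S]
likes S likes ⇒ likes S likes likes   [S → S likes]
likes S likes likes ⇒ likes S likes likes likes   [S → S likes]
likes S likes likes likes ⇒ likes likes M likes likes likes   [S → likes M]
likes likes M likes likes likes ⇒ likes likes north likes likes likes likes   [M → north likes]

S ⇒ S likes ⇒ likes M likes ⇒ likes S likes ⇒ likes S likes likes ⇒ likes S likes likes likes ⇒ likes likes M likes likes likes ⇒ likes likes north likes likes likes likes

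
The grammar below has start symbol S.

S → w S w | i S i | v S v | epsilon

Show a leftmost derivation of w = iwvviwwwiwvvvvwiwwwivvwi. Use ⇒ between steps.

S ⇒ iSi ⇒ iwSwi ⇒ iwvSvwi ⇒ iwvvSvvwi ⇒ iwvviSivvwi ⇒ iwvviwSwivvwi ⇒ iwvviwwSwwivvwi ⇒ iwvviwwwSwwwivvwi ⇒ iwvviwwwiSiwwwivvwi ⇒ iwvviwwwiwSwiwwwivvwi ⇒ iwvviwwwiwvSvwiwwwivvwi ⇒ iwvviwwwiwvvSvvwiwwwivvwi ⇒ iwvviwwwiwvvvvwiwwwivvwi

S ⇒ iSi   [S → i S i]
iSi ⇒ iwSwi   [S → w S w]
iwSwi ⇒ iwvSvwi   [S → v S v]
iwvSvwi ⇒ iwvvSvvwi   [S → v S v]
iwvvSvvwi ⇒ iwvviSivvwi   [S → i S i]
iwvviSivvwi ⇒ iwvviwSwivvwi   [S → w S w]
iwvviwSwivvwi ⇒ iwvviwwSwwivvwi   [S → w S w]
iwvviwwSwwivvwi ⇒ iwvviwwwSwwwivvwi   [S → w S w]
iwvviwwwSwwwivvwi ⇒ iwvviwwwiSiwwwivvwi   [S → i S i]
iwvviwwwiSiwwwivvwi ⇒ iwvviwwwiwSwiwwwivvwi   [S → w S w]
iwvviwwwiwSwiwwwivvwi ⇒ iwvviwwwiwvSvwiwwwivvwi   [S → v S v]
iwvviwwwiwvSvwiwwwivvwi ⇒ iwvviwwwiwvvSvvwiwwwivvwi   [S → v S v]
iwvviwwwiwvvSvvwiwwwivvwi ⇒ iwvviwwwiwvvvvwiwwwivvwi   [S → epsilon]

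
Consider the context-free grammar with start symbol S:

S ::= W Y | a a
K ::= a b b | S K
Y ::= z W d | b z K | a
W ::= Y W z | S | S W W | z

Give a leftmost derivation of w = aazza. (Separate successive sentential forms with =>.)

S => WY   [S ::= W Y]
WY => SWWY   [W ::= S W W]
SWWY => aaWWY   [S ::= a a]
aaWWY => aazWY   [W ::= z]
aazWY => aazzY   [W ::= z]
aazzY => aazza   [Y ::= a]

S=>WY=>SWWY=>aaWWY=>aazWY=>aazzY=>aazza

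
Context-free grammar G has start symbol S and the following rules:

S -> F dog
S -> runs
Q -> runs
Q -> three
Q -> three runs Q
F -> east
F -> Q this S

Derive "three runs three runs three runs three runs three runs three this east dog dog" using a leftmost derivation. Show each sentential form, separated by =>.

S => F dog   [S -> F dog]
F dog => Q this S dog   [F -> Q this S]
Q this S dog => three runs Q this S dog   [Q -> three runs Q]
three runs Q this S dog => three runs three runs Q this S dog   [Q -> three runs Q]
three runs three runs Q this S dog => three runs three runs three runs Q this S dog   [Q -> three runs Q]
three runs three runs three runs Q this S dog => three runs three runs three runs three runs Q this S dog   [Q -> three runs Q]
three runs three runs three runs three runs Q this S dog => three runs three runs three runs three runs three runs Q this S dog   [Q -> three runs Q]
three runs three runs three runs three runs three runs Q this S dog => three runs three runs three runs three runs three runs three this S dog   [Q -> three]
three runs three runs three runs three runs three runs three this S dog => three runs three runs three runs three runs three runs three this F dog dog   [S -> F dog]
three runs three runs three runs three runs three runs three this F dog dog => three runs three runs three runs three runs three runs three this east dog dog   [F -> east]

S => F dog => Q this S dog => three runs Q this S dog => three runs three runs Q this S dog => three runs three runs three runs Q this S dog => three runs three runs three runs three runs Q this S dog => three runs three runs three runs three runs three runs Q this S dog => three runs three runs three runs three runs three runs three this S dog => three runs three runs three runs three runs three runs three this F dog dog => three runs three runs three runs three runs three runs three this east dog dog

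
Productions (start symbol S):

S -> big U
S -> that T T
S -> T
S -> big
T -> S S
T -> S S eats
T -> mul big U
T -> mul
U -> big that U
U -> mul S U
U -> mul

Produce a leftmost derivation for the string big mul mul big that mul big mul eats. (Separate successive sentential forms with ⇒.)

S ⇒ T ⇒ S S eats ⇒ big U S eats ⇒ big mul S U S eats ⇒ big mul T U S eats ⇒ big mul mul U S eats ⇒ big mul mul big that U S eats ⇒ big mul mul big that mul S eats ⇒ big mul mul big that mul big U eats ⇒ big mul mul big that mul big mul eats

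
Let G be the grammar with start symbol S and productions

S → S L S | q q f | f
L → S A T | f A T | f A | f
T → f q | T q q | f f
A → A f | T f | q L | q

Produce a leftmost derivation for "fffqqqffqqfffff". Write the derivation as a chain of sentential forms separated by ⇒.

S ⇒ SLS ⇒ SLSLS ⇒ SLSLSLS ⇒ fLSLSLS ⇒ ffASLSLS ⇒ ffAfSLSLS ⇒ ffTffSLSLS ⇒ ffTqqffSLSLS ⇒ fffqqqffSLSLS ⇒ fffqqqffqqfLSLS ⇒ fffqqqffqqffSLS ⇒ fffqqqffqqfffLS ⇒ fffqqqffqqffffS ⇒ fffqqqffqqfffff

S ⇒ SLS   [S → S L S]
SLS ⇒ SLSLS   [S → S L S]
SLSLS ⇒ SLSLSLS   [S → S L S]
SLSLSLS ⇒ fLSLSLS   [S → f]
fLSLSLS ⇒ ffASLSLS   [L → f A]
ffASLSLS ⇒ ffAfSLSLS   [A → A f]
ffAfSLSLS ⇒ ffTffSLSLS   [A → T f]
ffTffSLSLS ⇒ ffTqqffSLSLS   [T → T q q]
ffTqqffSLSLS ⇒ fffqqqffSLSLS   [T → f q]
fffqqqffSLSLS ⇒ fffqqqffqqfLSLS   [S → q q f]
fffqqqffqqfLSLS ⇒ fffqqqffqqffSLS   [L → f]
fffqqqffqqffSLS ⇒ fffqqqffqqfffLS   [S → f]
fffqqqffqqfffLS ⇒ fffqqqffqqffffS   [L → f]
fffqqqffqqffffS ⇒ fffqqqffqqfffff   [S → f]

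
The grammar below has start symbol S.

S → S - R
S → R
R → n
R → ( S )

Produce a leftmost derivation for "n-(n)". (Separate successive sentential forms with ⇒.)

S ⇒ S-R ⇒ R-R ⇒ n-R ⇒ n-(S) ⇒ n-(R) ⇒ n-(n)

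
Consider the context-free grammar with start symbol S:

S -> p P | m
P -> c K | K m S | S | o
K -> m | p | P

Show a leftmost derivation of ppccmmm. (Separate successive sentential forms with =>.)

S => pP   [S -> p P]
pP => pS   [P -> S]
pS => ppP   [S -> p P]
ppP => ppcK   [P -> c K]
ppcK => ppcP   [K -> P]
ppcP => ppcKmS   [P -> K m S]
ppcKmS => ppcPmS   [K -> P]
ppcPmS => ppccKmS   [P -> c K]
ppccKmS => ppccmmS   [K -> m]
ppccmmS => ppccmmm   [S -> m]

S=>pP=>pS=>ppP=>ppcK=>ppcP=>ppcKmS=>ppcPmS=>ppccKmS=>ppccmmS=>ppccmmm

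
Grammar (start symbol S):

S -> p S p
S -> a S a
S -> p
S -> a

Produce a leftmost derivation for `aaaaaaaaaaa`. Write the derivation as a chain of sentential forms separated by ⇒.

S ⇒ aSa ⇒ aaSaa ⇒ aaaSaaa ⇒ aaaaSaaaa ⇒ aaaaaSaaaaa ⇒ aaaaaaaaaaa

S ⇒ aSa   [S -> a S a]
aSa ⇒ aaSaa   [S -> a S a]
aaSaa ⇒ aaaSaaa   [S -> a S a]
aaaSaaa ⇒ aaaaSaaaa   [S -> a S a]
aaaaSaaaa ⇒ aaaaaSaaaaa   [S -> a S a]
aaaaaSaaaaa ⇒ aaaaaaaaaaa   [S -> a]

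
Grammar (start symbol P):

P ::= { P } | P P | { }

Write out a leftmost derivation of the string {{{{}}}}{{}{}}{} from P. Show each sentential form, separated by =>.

P => PP => {P}P => {{P}}P => {{{P}}}P => {{{{}}}}P => {{{{}}}}PP => {{{{}}}}{P}P => {{{{}}}}{PP}P => {{{{}}}}{{}P}P => {{{{}}}}{{}{}}P => {{{{}}}}{{}{}}{}

P => PP   [P ::= P P]
PP => {P}P   [P ::= { P }]
{P}P => {{P}}P   [P ::= { P }]
{{P}}P => {{{P}}}P   [P ::= { P }]
{{{P}}}P => {{{{}}}}P   [P ::= { }]
{{{{}}}}P => {{{{}}}}PP   [P ::= P P]
{{{{}}}}PP => {{{{}}}}{P}P   [P ::= { P }]
{{{{}}}}{P}P => {{{{}}}}{PP}P   [P ::= P P]
{{{{}}}}{PP}P => {{{{}}}}{{}P}P   [P ::= { }]
{{{{}}}}{{}P}P => {{{{}}}}{{}{}}P   [P ::= { }]
{{{{}}}}{{}{}}P => {{{{}}}}{{}{}}{}   [P ::= { }]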